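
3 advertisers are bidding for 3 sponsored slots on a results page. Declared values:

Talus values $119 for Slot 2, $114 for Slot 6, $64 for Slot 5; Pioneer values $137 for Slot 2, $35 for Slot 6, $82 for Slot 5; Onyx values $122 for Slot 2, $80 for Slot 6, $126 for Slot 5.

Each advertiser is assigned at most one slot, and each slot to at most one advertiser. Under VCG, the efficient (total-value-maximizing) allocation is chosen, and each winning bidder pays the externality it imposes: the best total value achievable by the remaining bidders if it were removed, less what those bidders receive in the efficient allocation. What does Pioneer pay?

Efficient allocation: Talus→Slot 6 ($114), Pioneer→Slot 2 ($137), Onyx→Slot 5 ($126); total welfare W = $377.
Pioneer receives Slot 2 at value $137, so the others get W − 137 = $240.
Without Pioneer: best allocation of the remaining 2 bidders over all 3 slots is Talus→Slot 2 ($119), Onyx→Slot 5 ($126), total $245.
VCG payment = (others' best without Pioneer) − (others' welfare with Pioneer) = 245 − 240 = $5.

Pioneer pays $5.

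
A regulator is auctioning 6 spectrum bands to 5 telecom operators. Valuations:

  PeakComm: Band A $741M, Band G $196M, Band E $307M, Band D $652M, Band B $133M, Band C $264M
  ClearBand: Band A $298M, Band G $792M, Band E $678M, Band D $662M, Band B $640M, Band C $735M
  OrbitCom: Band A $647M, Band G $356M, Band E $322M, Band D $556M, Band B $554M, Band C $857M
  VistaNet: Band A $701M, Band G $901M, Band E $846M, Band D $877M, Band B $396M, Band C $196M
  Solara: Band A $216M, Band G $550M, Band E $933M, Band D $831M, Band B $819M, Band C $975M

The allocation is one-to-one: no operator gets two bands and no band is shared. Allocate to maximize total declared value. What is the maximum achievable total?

Optimal: PeakComm→Band A ($741M), ClearBand→Band G ($792M), OrbitCom→Band C ($857M), VistaNet→Band D ($877M), Solara→Band E ($933M) — total 741+792+857+877+933 = $4200M.
Max-entry greedy (repeatedly take the single best remaining cell) gives $3851M, worse by 349.
No other one-to-one assignment exceeds $4200M.

Max total: $4200M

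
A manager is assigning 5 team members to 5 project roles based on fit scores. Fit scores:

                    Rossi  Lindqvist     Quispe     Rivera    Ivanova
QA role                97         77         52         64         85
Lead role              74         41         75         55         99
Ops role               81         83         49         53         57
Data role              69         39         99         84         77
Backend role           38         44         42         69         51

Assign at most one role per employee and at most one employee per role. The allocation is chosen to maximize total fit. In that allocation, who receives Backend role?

Rivera receives Backend role.

Optimal: Rossi→QA role (97 pts), Lindqvist→Ops role (83 pts), Quispe→Data role (99 pts), Rivera→Backend role (69 pts), Ivanova→Lead role (99 pts) — total 97+83+99+69+99 = 447 pts.
Rivera's own top role is Data role (84 pts), but forcing Rivera→Data role and reassigning the rest optimally gives only 405 pts — worse by 42.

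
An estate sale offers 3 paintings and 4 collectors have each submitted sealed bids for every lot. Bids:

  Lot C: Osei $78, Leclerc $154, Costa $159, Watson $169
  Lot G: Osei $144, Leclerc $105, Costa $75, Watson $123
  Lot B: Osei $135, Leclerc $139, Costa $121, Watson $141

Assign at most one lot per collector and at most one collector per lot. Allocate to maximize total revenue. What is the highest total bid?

Optimal: Watson→Lot C ($169), Osei→Lot G ($144), Leclerc→Lot B ($139) — total 169+144+139 = $452.
Row-greedy (each collector in turn takes its best remaining lot) gives $419, worse by 33.
Next-best assignment: Costa→Lot C, Osei→Lot G, Watson→Lot B = $444.

Max total: $452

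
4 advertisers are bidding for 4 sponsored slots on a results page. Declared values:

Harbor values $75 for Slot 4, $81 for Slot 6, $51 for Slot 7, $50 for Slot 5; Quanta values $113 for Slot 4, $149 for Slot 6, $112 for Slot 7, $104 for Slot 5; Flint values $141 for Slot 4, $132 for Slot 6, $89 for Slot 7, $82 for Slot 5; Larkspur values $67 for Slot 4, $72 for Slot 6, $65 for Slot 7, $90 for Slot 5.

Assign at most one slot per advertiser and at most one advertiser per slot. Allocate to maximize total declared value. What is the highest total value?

Max total: $431

This is a one-to-one assignment (maximum-weight bipartite matching).
Optimal: Harbor→Slot 7 ($51), Quanta→Slot 6 ($149), Flint→Slot 4 ($141), Larkspur→Slot 5 ($90) — total 51+149+141+90 = $431.
Column-greedy (each slot in turn goes to its best remaining advertiser) gives $405, worse by 26.
Swapping Harbor↔Flint (Harbor→Slot 4 $75, Flint→Slot 7 $89) loses 28.
Every other assignment is strictly worse.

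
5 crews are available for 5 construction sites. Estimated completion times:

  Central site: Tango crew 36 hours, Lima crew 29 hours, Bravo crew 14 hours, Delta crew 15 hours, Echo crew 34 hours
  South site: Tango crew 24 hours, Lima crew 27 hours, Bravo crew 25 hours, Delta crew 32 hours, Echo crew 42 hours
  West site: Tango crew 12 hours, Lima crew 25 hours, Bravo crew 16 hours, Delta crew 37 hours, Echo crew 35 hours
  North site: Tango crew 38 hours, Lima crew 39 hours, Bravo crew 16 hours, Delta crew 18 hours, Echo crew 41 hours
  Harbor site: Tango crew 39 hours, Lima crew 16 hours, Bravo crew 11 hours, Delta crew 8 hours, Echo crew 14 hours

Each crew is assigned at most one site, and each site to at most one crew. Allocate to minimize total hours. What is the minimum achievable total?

Treat this as an assignment problem: match each crew to one site.
Optimal: Tango crew→West site (12 hours), Lima crew→South site (27 hours), Bravo crew→North site (16 hours), Delta crew→Central site (15 hours), Echo crew→Harbor site (14 hours) — total 12+27+16+15+14 = 84 hours.
Min-entry greedy (repeatedly take the single cheapest remaining cell) gives 102 hours, worse by 18.
Swapping Delta crew↔Bravo crew (Delta crew→North site 18 hours, Bravo crew→Central site 14 hours) adds 1.
No other one-to-one assignment undercuts 84 hours.

Min total: 84 hours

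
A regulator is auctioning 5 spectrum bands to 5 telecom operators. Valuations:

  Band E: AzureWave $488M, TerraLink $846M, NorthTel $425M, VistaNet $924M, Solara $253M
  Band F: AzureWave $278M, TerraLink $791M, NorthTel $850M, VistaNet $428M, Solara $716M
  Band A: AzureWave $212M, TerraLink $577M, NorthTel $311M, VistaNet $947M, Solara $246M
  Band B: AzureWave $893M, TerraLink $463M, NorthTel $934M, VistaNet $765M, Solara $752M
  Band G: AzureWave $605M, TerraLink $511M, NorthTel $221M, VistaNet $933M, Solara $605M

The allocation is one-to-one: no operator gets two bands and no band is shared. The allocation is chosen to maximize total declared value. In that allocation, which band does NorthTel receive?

Optimal: AzureWave→Band B ($893M), TerraLink→Band E ($846M), NorthTel→Band F ($850M), VistaNet→Band A ($947M), Solara→Band G ($605M) — total 893+846+850+947+605 = $4141M.
Column-greedy (each band in turn goes to its best remaining operator) gives $3849M, worse by 292.
Next-best assignment: AzureWave→Band G, TerraLink→Band E, NorthTel→Band B, VistaNet→Band A, Solara→Band F = $4048M.
Swapping NorthTel↔VistaNet (NorthTel→Band A $311M, VistaNet→Band F $428M) loses 1058.
Every other assignment is strictly worse.
NorthTel's own top band is Band B ($934M), but forcing NorthTel→Band B and reassigning the rest optimally gives only $4048M — worse by 93.

NorthTel receives Band F.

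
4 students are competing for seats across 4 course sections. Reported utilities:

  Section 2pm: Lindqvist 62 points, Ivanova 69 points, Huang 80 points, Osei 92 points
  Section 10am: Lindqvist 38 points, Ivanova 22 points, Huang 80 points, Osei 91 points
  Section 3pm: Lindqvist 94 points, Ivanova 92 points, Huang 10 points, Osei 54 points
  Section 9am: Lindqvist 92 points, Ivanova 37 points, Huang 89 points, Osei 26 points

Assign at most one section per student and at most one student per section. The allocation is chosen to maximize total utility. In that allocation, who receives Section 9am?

Optimal: Lindqvist→Section 9am (92 points), Ivanova→Section 3pm (92 points), Huang→Section 10am (80 points), Osei→Section 2pm (92 points) — total 92+92+80+92 = 356 points.
Row-greedy (each student in turn takes its best remaining section) gives 343 points, worse by 13.
Next-best assignment: Lindqvist→Section 9am, Ivanova→Section 3pm, Huang→Section 2pm, Osei→Section 10am = 355 points.
Swapping Osei↔Ivanova (Osei→Section 3pm 54 points, Ivanova→Section 2pm 69 points) loses 61.
Lindqvist's own top section is Section 3pm (94 points), but forcing Lindqvist→Section 3pm and reassigning the rest optimally gives only 343 points — worse by 13.

Lindqvist receives Section 9am.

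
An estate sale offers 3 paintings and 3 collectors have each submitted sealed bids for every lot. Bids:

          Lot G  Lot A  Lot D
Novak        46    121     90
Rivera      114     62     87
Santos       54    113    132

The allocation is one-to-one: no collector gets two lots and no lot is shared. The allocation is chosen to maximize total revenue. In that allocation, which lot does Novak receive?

Optimal: Novak→Lot A ($121), Rivera→Lot G ($114), Santos→Lot D ($132) — total 121+114+132 = $367.
Next-best assignment: Novak→Lot D, Rivera→Lot G, Santos→Lot A = $317.
Swapping Rivera↔Novak (Rivera→Lot A $62, Novak→Lot G $46) loses 127.
Every other assignment is strictly worse.

Novak receives Lot A.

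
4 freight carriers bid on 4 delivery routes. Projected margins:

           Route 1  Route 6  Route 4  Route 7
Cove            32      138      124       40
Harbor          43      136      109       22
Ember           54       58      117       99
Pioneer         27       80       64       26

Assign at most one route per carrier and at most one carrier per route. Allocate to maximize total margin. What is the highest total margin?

Treat this as an assignment problem: match each carrier to one route.
Optimal: Cove→Route 4 ($124k), Harbor→Route 6 ($136k), Ember→Route 7 ($99k), Pioneer→Route 1 ($27k) — total 124+136+99+27 = $386k.
Max-entry greedy (repeatedly take the single best remaining cell) gives $324k, worse by 62.
Checked against all permutations: $386k is optimal.

Maximum total: $386k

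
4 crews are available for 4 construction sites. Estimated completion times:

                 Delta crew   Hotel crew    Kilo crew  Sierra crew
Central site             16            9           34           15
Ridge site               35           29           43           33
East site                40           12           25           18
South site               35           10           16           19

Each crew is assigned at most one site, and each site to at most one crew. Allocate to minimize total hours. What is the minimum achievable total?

Min total: 77 hours

Optimal: Delta crew→Central site (16 hours), Hotel crew→East site (12 hours), Kilo crew→South site (16 hours), Sierra crew→Ridge site (33 hours) — total 16+12+16+33 = 77 hours.
Min-entry greedy (repeatedly take the single cheapest remaining cell) gives 78 hours, worse by 1.
Swapping Delta crew↔Hotel crew (Delta crew→East site 40 hours, Hotel crew→Central site 9 hours) adds 21.
No other one-to-one assignment undercuts 77 hours.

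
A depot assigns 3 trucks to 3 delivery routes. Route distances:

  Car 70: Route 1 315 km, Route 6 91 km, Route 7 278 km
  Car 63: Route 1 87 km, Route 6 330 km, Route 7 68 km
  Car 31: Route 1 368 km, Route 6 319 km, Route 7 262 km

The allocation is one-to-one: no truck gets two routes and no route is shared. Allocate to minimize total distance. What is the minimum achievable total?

This is a one-to-one assignment (minimum-cost bipartite matching).
Optimal: Car 70→Route 6 (91 km), Car 63→Route 1 (87 km), Car 31→Route 7 (262 km) — total 91+87+262 = 440 km.

Minimum total: 440 km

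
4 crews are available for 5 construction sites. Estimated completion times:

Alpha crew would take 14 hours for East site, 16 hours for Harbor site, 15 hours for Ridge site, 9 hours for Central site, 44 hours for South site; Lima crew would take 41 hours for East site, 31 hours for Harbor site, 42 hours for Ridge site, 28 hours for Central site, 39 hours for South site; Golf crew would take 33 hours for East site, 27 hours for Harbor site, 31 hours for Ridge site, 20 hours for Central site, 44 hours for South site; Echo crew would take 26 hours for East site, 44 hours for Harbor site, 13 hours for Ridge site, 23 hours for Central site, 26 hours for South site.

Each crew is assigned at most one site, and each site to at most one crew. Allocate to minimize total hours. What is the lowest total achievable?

Min total: 78 hours

Optimal: Alpha crew→East site (14 hours), Lima crew→Harbor site (31 hours), Golf crew→Central site (20 hours), Echo crew→Ridge site (13 hours) — total 14+31+20+13 = 78 hours.
Row-greedy (each crew in turn takes its cheapest remaining site) gives 97 hours, worse by 19.
Checked against all permutations: 78 hours is optimal.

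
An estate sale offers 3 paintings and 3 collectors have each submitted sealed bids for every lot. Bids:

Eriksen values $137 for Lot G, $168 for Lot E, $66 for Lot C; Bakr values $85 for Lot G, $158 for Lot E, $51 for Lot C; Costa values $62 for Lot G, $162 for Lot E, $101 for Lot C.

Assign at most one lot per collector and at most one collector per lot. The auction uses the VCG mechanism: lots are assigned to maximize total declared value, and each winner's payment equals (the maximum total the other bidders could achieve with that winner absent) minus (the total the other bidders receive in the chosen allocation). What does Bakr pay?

Bakr pays $61.

Efficient allocation: Eriksen→Lot G ($137), Bakr→Lot E ($158), Costa→Lot C ($101); total welfare W = $396.
Bakr receives Lot E at value $158, so the others get W − 158 = $238.
Without Bakr: best allocation of the remaining 2 bidders over all 3 lots is Eriksen→Lot G ($137), Costa→Lot E ($162), total $299.
VCG payment = (others' best without Bakr) − (others' welfare with Bakr) = 299 − 238 = $61.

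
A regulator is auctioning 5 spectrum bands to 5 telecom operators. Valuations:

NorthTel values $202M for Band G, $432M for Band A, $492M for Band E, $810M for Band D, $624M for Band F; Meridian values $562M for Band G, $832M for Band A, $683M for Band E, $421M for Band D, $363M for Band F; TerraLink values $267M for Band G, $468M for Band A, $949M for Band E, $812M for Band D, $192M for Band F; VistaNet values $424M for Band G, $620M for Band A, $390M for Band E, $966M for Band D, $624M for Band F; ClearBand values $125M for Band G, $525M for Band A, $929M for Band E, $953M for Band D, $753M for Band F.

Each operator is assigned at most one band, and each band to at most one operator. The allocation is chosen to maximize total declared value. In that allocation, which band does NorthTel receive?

This is a one-to-one assignment (maximum-weight bipartite matching).
Optimal: NorthTel→Band F ($624M), Meridian→Band A ($832M), TerraLink→Band E ($949M), VistaNet→Band G ($424M), ClearBand→Band D ($953M) — total 624+832+949+424+953 = $3782M.
Row-greedy (each operator in turn takes its best remaining band) gives $3340M, worse by 442.
No other one-to-one assignment exceeds $3782M.
NorthTel's own top band is Band D ($810M), but forcing NorthTel→Band D and reassigning the rest optimally gives only $3768M — worse by 14.

NorthTel receives Band F.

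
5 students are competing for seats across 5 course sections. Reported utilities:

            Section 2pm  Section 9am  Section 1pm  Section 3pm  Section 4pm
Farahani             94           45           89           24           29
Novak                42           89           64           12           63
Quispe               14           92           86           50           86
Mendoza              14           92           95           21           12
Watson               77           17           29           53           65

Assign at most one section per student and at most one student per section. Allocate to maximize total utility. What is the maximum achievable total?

Maximum total: 417 points

This is a one-to-one assignment (maximum-weight bipartite matching).
Optimal: Farahani→Section 2pm (94 points), Novak→Section 9am (89 points), Quispe→Section 4pm (86 points), Mendoza→Section 1pm (95 points), Watson→Section 3pm (53 points) — total 94+89+86+95+53 = 417 points.
Row-greedy (each student in turn takes its best remaining section) gives 355 points, worse by 62.
Next-best assignment: Farahani→Section 2pm, Novak→Section 4pm, Quispe→Section 9am, Mendoza→Section 1pm, Watson→Section 3pm = 397 points.
Swapping Novak↔Farahani (Novak→Section 2pm 42 points, Farahani→Section 9am 45 points) loses 96.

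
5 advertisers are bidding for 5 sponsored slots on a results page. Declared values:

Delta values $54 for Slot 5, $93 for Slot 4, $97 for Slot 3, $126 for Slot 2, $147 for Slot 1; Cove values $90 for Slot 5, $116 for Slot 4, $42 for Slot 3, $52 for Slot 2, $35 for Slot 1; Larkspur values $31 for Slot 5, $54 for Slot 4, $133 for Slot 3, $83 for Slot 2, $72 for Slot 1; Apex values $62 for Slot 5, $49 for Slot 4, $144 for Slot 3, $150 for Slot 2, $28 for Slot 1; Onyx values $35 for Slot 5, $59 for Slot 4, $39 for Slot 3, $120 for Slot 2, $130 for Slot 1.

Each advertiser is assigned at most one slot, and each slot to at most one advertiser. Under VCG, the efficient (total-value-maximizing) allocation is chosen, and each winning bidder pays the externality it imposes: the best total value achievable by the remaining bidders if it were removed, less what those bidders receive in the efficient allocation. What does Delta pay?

Delta pays $26.

Efficient allocation: Delta→Slot 4 ($93), Cove→Slot 5 ($90), Larkspur→Slot 3 ($133), Apex→Slot 2 ($150), Onyx→Slot 1 ($130); total welfare W = $596.
Delta receives Slot 4 at value $93, so the others get W − 93 = $503.
Without Delta: best allocation of the remaining 4 bidders over all 5 slots is Cove→Slot 4 ($116), Larkspur→Slot 3 ($133), Apex→Slot 2 ($150), Onyx→Slot 1 ($130), total $529.
VCG payment = (others' best without Delta) − (others' welfare with Delta) = 529 − 503 = $26.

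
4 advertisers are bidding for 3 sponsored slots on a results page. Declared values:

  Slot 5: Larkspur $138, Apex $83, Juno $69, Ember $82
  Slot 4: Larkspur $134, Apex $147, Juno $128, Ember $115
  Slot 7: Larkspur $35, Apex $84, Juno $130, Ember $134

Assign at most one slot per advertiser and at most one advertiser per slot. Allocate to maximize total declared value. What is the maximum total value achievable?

This is the linear assignment problem.
Optimal: Larkspur→Slot 5 ($138), Apex→Slot 4 ($147), Ember→Slot 7 ($134) — total 138+147+134 = $419.
Row-greedy (each advertiser in turn takes its best remaining slot) gives $415, worse by 4.
Checked against all permutations: $419 is optimal.

Max total: $419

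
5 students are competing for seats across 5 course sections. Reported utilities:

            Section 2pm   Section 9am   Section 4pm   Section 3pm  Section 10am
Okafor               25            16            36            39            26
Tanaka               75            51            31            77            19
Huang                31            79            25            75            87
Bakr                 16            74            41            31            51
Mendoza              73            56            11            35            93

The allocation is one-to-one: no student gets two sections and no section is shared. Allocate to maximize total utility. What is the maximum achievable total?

This is the linear assignment problem.
Optimal: Okafor→Section 4pm (36 points), Tanaka→Section 2pm (75 points), Huang→Section 3pm (75 points), Bakr→Section 9am (74 points), Mendoza→Section 10am (93 points) — total 36+75+75+74+93 = 353 points.
Row-greedy (each student in turn takes its best remaining section) gives 286 points, worse by 67.
Next-best assignment: Okafor→Section 4pm, Tanaka→Section 3pm, Huang→Section 10am, Bakr→Section 9am, Mendoza→Section 2pm = 347 points.

Max total: 353 points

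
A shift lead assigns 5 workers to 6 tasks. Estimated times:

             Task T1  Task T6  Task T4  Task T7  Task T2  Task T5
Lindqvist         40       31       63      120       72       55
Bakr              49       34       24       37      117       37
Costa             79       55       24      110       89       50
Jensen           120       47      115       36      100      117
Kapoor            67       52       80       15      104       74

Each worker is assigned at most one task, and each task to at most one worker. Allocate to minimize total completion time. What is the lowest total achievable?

Minimum total: 163 min

This is a one-to-one assignment (minimum-cost bipartite matching).
Optimal: Lindqvist→Task T1 (40 min), Bakr→Task T5 (37 min), Costa→Task T4 (24 min), Jensen→Task T6 (47 min), Kapoor→Task T7 (15 min) — total 40+37+24+47+15 = 163 min.
Row-greedy (each worker in turn takes its cheapest remaining task) gives 208 min, worse by 45.
Every other assignment is strictly worse.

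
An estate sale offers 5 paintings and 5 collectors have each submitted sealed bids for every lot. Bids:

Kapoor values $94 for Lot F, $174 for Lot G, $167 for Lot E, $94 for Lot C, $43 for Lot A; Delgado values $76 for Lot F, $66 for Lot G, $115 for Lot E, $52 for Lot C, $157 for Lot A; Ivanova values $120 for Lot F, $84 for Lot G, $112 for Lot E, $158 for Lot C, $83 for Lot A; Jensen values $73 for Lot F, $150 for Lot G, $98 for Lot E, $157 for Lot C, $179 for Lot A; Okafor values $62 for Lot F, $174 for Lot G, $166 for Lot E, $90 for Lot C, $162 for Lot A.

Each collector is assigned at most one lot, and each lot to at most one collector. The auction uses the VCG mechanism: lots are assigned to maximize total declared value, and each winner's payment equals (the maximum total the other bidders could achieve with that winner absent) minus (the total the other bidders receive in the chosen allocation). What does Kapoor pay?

Kapoor pays $23.

Efficient allocation: Kapoor→Lot E ($167), Delgado→Lot A ($157), Ivanova→Lot F ($120), Jensen→Lot C ($157), Okafor→Lot G ($174); total welfare W = $775.
Kapoor receives Lot E at value $167, so the others get W − 167 = $608.
Without Kapoor: best allocation of the remaining 4 bidders over all 5 lots is Delgado→Lot A ($157), Ivanova→Lot C ($158), Jensen→Lot G ($150), Okafor→Lot E ($166), total $631.
VCG payment = (others' best without Kapoor) − (others' welfare with Kapoor) = 631 − 608 = $23.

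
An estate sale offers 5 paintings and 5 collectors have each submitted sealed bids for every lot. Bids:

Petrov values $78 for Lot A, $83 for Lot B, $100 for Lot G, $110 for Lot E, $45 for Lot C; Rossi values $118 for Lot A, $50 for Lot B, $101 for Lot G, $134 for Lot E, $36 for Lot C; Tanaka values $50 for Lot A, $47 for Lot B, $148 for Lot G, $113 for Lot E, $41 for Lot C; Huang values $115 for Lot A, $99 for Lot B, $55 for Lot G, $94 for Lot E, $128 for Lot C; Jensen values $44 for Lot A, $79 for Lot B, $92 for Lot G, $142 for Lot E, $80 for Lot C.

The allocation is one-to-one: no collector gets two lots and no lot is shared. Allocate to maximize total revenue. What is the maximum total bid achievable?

Treat this as an assignment problem: match each collector to one lot.
Optimal: Petrov→Lot B ($83), Rossi→Lot A ($118), Tanaka→Lot G ($148), Huang→Lot C ($128), Jensen→Lot E ($142) — total 83+118+148+128+142 = $619.
Row-greedy (each collector in turn takes its best remaining lot) gives $583, worse by 36.
Next-best assignment: Petrov→Lot E, Rossi→Lot A, Tanaka→Lot G, Huang→Lot C, Jensen→Lot B = $583.
Swapping Jensen↔Petrov (Jensen→Lot B $79, Petrov→Lot E $110) loses 36.

Maximum total: $619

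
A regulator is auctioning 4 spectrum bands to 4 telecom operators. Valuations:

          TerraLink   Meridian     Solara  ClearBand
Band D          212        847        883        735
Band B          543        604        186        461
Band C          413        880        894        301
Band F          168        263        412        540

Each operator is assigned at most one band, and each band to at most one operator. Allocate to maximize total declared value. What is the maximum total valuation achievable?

Max total: $2846M

Optimal: TerraLink→Band B ($543M), Meridian→Band C ($880M), Solara→Band D ($883M), ClearBand→Band F ($540M) — total 543+880+883+540 = $2846M.
Column-greedy (each band in turn goes to its best remaining operator) gives $2440M, worse by 406.
Next-best assignment: TerraLink→Band B, Meridian→Band D, Solara→Band C, ClearBand→Band F = $2824M.
Swapping TerraLink↔ClearBand (TerraLink→Band F $168M, ClearBand→Band B $461M) loses 454.
No other one-to-one assignment exceeds $2846M.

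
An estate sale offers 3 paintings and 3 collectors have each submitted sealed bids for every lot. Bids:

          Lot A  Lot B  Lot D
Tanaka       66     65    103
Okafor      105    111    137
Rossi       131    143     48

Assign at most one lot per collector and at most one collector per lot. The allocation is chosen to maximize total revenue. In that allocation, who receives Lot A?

Okafor receives Lot A.

This is a one-to-one assignment (maximum-weight bipartite matching).
Optimal: Tanaka→Lot D ($103), Okafor→Lot A ($105), Rossi→Lot B ($143) — total 103+105+143 = $351.
Row-greedy (each collector in turn takes its best remaining lot) gives $345, worse by 6.
Okafor's own top lot is Lot D ($137), but forcing Okafor→Lot D and reassigning the rest optimally gives only $346 — worse by 5.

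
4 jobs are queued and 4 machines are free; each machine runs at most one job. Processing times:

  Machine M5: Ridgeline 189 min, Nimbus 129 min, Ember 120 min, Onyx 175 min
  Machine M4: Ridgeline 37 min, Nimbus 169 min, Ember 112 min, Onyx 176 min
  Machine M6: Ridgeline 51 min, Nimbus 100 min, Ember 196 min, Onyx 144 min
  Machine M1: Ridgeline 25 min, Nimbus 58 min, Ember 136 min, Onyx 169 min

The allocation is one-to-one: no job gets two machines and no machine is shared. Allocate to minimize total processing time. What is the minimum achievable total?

Optimal: Ridgeline→Machine M4 (37 min), Nimbus→Machine M1 (58 min), Ember→Machine M5 (120 min), Onyx→Machine M6 (144 min) — total 37+58+120+144 = 359 min.

Minimum total: 359 min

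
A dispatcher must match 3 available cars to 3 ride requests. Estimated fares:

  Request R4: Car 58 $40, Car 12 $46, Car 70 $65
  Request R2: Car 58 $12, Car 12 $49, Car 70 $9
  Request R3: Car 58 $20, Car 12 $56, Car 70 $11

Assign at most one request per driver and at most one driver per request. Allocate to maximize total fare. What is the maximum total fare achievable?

Max total: $134

Optimal: Car 58→Request R3 ($20), Car 12→Request R2 ($49), Car 70→Request R4 ($65) — total 20+49+65 = $134.
Max-entry greedy (repeatedly take the single best remaining cell) gives $133, worse by 1.
Next-best assignment: Car 58→Request R2, Car 12→Request R3, Car 70→Request R4 = $133.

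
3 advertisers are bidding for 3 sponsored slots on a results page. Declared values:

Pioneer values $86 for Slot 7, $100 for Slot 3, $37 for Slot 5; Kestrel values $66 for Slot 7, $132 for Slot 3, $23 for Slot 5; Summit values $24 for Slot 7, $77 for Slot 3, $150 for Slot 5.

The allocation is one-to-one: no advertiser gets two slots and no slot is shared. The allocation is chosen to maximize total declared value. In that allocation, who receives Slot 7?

Treat this as an assignment problem: match each advertiser to one slot.
Optimal: Pioneer→Slot 7 ($86), Kestrel→Slot 3 ($132), Summit→Slot 5 ($150) — total 86+132+150 = $368.
Next-best assignment: Pioneer→Slot 3, Kestrel→Slot 7, Summit→Slot 5 = $316.
Pioneer's own top slot is Slot 3 ($100), but forcing Pioneer→Slot 3 and reassigning the rest optimally gives only $316 — worse by 52.

Pioneer receives Slot 7.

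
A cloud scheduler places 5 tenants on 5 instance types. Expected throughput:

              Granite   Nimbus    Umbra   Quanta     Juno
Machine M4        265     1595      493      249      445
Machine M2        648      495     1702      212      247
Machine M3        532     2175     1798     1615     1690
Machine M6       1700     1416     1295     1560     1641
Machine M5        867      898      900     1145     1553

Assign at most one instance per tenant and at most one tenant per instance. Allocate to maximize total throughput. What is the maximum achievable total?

Maximum total: 8165 ops/s

Optimal: Granite→Machine M6 (1700 ops/s), Nimbus→Machine M4 (1595 ops/s), Umbra→Machine M2 (1702 ops/s), Quanta→Machine M3 (1615 ops/s), Juno→Machine M5 (1553 ops/s) — total 1700+1595+1702+1615+1553 = 8165 ops/s.
Next-best assignment: Granite→Machine M6, Nimbus→Machine M4, Umbra→Machine M2, Quanta→Machine M5, Juno→Machine M3 = 7832 ops/s.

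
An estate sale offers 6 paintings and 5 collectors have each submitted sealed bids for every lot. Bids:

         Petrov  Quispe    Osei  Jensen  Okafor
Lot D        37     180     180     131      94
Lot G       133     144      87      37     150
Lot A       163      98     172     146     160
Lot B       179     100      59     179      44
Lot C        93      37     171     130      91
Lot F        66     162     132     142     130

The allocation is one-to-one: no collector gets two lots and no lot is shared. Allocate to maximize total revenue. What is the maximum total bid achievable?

Maximum total: $843

This is a one-to-one assignment (maximum-weight bipartite matching).
Optimal: Petrov→Lot A ($163), Quispe→Lot D ($180), Osei→Lot C ($171), Jensen→Lot B ($179), Okafor→Lot G ($150) — total 163+180+171+179+150 = $843.
Row-greedy (each collector in turn takes its best remaining lot) gives $823, worse by 20.
Next-best assignment: Petrov→Lot A, Quispe→Lot F, Osei→Lot D, Jensen→Lot B, Okafor→Lot G = $834.
Checked against all permutations: $843 is optimal.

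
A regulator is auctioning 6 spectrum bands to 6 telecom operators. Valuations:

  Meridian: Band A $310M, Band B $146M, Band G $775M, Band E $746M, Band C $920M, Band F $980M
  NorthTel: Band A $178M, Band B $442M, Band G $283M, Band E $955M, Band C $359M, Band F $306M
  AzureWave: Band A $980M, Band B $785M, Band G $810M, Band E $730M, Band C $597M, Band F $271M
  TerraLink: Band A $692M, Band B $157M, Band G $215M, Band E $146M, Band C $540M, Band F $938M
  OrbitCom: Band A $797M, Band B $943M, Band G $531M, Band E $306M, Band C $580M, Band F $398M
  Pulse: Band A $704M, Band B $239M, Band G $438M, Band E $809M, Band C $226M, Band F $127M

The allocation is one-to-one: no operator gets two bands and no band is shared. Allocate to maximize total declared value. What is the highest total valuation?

Max total: $5270M

Optimal: Meridian→Band C ($920M), NorthTel→Band E ($955M), AzureWave→Band G ($810M), TerraLink→Band F ($938M), OrbitCom→Band B ($943M), Pulse→Band A ($704M) — total 920+955+810+938+943+704 = $5270M.
Row-greedy (each operator in turn takes its best remaining band) gives $4836M, worse by 434.
Next-best assignment: Meridian→Band C, NorthTel→Band E, AzureWave→Band A, TerraLink→Band F, OrbitCom→Band B, Pulse→Band G = $5174M.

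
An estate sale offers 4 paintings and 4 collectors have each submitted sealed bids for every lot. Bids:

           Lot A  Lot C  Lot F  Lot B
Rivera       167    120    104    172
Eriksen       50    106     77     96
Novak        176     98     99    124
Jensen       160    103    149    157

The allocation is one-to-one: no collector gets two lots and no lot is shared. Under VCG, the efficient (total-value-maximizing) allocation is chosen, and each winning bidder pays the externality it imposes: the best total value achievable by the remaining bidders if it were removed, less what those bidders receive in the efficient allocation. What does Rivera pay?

Rivera pays $8.

Efficient allocation: Rivera→Lot B ($172), Eriksen→Lot C ($106), Novak→Lot A ($176), Jensen→Lot F ($149); total welfare W = $603.
Rivera receives Lot B at value $172, so the others get W − 172 = $431.
Without Rivera: best allocation of the remaining 3 bidders over all 4 lots is Eriksen→Lot C ($106), Novak→Lot A ($176), Jensen→Lot B ($157), total $439.
VCG payment = (others' best without Rivera) − (others' welfare with Rivera) = 439 − 431 = $8.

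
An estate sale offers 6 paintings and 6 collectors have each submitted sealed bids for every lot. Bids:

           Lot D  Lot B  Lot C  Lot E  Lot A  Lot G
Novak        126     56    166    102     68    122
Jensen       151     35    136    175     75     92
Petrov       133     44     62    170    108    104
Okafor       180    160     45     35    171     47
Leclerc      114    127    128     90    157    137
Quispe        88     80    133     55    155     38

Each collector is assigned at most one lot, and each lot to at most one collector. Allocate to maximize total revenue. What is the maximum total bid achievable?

Treat this as an assignment problem: match each collector to one lot.
Optimal: Novak→Lot C ($166), Jensen→Lot D ($151), Petrov→Lot E ($170), Okafor→Lot B ($160), Leclerc→Lot G ($137), Quispe→Lot A ($155) — total 166+151+170+160+137+155 = $939.
Row-greedy (each collector in turn takes its best remaining lot) gives $862, worse by 77.
No other one-to-one assignment exceeds $939.

Max total: $939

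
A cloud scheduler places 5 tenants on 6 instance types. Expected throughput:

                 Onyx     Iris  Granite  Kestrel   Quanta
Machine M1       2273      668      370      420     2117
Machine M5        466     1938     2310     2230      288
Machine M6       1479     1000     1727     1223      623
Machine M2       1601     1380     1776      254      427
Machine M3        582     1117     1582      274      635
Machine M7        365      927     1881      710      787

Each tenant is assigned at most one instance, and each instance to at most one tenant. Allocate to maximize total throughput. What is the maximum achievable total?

Optimal: Onyx→Machine M6 (1479 ops/s), Iris→Machine M2 (1380 ops/s), Granite→Machine M7 (1881 ops/s), Kestrel→Machine M5 (2230 ops/s), Quanta→Machine M1 (2117 ops/s) — total 1479+1380+1881+2230+2117 = 9087 ops/s.
Row-greedy (each tenant in turn takes its best remaining instance) gives 7950 ops/s, worse by 1137.
Every other assignment is strictly worse.

Maximum total: 9087 ops/s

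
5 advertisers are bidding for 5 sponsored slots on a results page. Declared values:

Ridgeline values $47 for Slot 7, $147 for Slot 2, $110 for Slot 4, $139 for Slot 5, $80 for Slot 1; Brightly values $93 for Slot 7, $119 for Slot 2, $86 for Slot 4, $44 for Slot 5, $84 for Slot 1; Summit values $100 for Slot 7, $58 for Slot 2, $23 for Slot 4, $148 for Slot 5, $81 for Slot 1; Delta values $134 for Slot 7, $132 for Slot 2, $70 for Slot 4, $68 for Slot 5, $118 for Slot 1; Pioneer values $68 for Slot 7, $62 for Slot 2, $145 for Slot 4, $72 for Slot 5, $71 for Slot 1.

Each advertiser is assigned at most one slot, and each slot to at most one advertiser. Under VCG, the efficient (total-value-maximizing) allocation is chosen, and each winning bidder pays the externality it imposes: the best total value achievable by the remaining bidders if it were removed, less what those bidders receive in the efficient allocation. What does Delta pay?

Efficient allocation: Ridgeline→Slot 2 ($147), Brightly→Slot 1 ($84), Summit→Slot 5 ($148), Delta→Slot 7 ($134), Pioneer→Slot 4 ($145); total welfare W = $658.
Delta receives Slot 7 at value $134, so the others get W − 134 = $524.
Without Delta: best allocation of the remaining 4 bidders over all 5 slots is Ridgeline→Slot 2 ($147), Brightly→Slot 7 ($93), Summit→Slot 5 ($148), Pioneer→Slot 4 ($145), total $533.
VCG payment = (others' best without Delta) − (others' welfare with Delta) = 533 − 524 = $9.

Delta pays $9.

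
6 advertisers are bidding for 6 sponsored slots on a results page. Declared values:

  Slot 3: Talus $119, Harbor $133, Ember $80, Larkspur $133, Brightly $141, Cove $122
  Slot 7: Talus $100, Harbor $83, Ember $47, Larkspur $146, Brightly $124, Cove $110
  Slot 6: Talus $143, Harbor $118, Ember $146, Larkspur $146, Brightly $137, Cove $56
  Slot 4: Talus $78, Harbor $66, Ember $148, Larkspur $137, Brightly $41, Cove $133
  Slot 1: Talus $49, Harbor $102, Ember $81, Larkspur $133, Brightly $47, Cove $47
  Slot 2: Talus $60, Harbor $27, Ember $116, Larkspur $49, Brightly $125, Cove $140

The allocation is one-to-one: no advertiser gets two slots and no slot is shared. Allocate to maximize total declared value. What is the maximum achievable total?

Maximum total: $821

This is the linear assignment problem.
Optimal: Talus→Slot 6 ($143), Harbor→Slot 3 ($133), Ember→Slot 4 ($148), Larkspur→Slot 1 ($133), Brightly→Slot 7 ($124), Cove→Slot 2 ($140) — total 143+133+148+133+124+140 = $821.
Column-greedy (each slot in turn goes to its best remaining advertiser) gives $728, worse by 93.
No other one-to-one assignment exceeds $821.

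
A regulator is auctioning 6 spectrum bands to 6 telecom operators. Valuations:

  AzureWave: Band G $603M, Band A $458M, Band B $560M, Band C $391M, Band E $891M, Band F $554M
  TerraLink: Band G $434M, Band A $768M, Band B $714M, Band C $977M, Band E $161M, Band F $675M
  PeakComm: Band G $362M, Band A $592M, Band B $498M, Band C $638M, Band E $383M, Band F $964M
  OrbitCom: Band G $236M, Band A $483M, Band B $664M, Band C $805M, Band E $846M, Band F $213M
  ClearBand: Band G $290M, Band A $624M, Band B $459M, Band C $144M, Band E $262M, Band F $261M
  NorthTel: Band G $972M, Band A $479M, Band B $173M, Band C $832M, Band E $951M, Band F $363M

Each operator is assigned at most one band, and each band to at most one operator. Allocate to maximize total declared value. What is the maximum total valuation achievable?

Max total: $5092M

Optimal: AzureWave→Band E ($891M), TerraLink→Band C ($977M), PeakComm→Band F ($964M), OrbitCom→Band B ($664M), ClearBand→Band A ($624M), NorthTel→Band G ($972M) — total 891+977+964+664+624+972 = $5092M.
Column-greedy (each band in turn goes to its best remaining operator) gives $4194M, worse by 898.
No other one-to-one assignment exceeds $5092M.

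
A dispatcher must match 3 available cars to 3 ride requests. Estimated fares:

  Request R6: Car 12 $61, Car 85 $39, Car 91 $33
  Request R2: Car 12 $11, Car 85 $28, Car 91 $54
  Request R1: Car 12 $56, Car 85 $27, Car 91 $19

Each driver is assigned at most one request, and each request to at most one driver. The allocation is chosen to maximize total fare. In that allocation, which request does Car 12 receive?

Optimal: Car 12→Request R1 ($56), Car 85→Request R6 ($39), Car 91→Request R2 ($54) — total 56+39+54 = $149.
Row-greedy (each driver in turn takes its best remaining request) gives $108, worse by 41.
Swapping Car 85↔Car 91 (Car 85→Request R2 $28, Car 91→Request R6 $33) loses 32.
Every other assignment is strictly worse.
Car 12's own top request is Request R6 ($61), but forcing Car 12→Request R6 and reassigning the rest optimally gives only $142 — worse by 7.

Car 12 receives Request R1.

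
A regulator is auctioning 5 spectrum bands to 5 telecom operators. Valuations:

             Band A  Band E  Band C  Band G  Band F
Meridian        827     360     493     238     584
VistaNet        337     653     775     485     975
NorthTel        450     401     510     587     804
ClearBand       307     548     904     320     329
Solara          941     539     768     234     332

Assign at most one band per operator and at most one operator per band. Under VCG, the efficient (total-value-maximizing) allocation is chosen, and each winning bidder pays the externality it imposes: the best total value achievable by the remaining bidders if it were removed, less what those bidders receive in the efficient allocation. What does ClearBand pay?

ClearBand pays $229M.

Efficient allocation: Meridian→Band A ($827M), VistaNet→Band F ($975M), NorthTel→Band G ($587M), ClearBand→Band C ($904M), Solara→Band E ($539M); total welfare W = $3832M.
ClearBand receives Band C at value $904M, so the others get W − 904 = $2928M.
Without ClearBand: best allocation of the remaining 4 bidders over all 5 bands is Meridian→Band A ($827M), VistaNet→Band F ($975M), NorthTel→Band G ($587M), Solara→Band C ($768M), total $3157M.
VCG payment = (others' best without ClearBand) − (others' welfare with ClearBand) = 3157 − 2928 = $229M.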